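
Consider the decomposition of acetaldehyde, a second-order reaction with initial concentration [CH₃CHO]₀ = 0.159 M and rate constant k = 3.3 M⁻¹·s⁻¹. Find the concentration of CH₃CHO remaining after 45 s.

0.00646 M

Step 1: For a second-order reaction: 1/[CH₃CHO] = 1/[CH₃CHO]₀ + kt
Step 2: 1/[CH₃CHO] = 1/0.159 + 3.3 × 45
Step 3: 1/[CH₃CHO] = 6.289 + 148.5 = 154.8
Step 4: [CH₃CHO] = 1/154.8 = 0.00646 M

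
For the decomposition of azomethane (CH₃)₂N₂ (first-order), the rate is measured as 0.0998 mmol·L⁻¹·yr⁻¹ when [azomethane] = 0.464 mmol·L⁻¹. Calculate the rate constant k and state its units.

0.2151 yr⁻¹

Step 1: rate = k[azomethane]^1, so k = rate / [azomethane]^1.
Step 2: k = 0.0998 / (0.464)^1 = 0.0998 / 0.464.
Step 3: k = 0.2151 yr⁻¹.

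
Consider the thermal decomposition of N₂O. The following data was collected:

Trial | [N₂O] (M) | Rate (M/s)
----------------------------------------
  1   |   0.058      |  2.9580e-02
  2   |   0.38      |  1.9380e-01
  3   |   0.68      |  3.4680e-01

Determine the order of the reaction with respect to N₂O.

first order (1)

Step 1: Compare trials to find order n where rate₂/rate₁ = ([N₂O]₂/[N₂O]₁)^n
Step 2: rate₂/rate₁ = 1.9380e-01/2.9580e-02 = 6.552
Step 3: [N₂O]₂/[N₂O]₁ = 0.38/0.058 = 6.552
Step 4: n = ln(6.552)/ln(6.552) = 1.00 ≈ 1
Step 5: The reaction is first order in N₂O.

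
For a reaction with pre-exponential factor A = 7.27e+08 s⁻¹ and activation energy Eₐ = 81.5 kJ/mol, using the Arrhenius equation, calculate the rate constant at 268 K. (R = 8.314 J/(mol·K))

9.47e-08 s⁻¹

Step 1: Use the Arrhenius equation: k = A × exp(-Eₐ/RT)
Step 2: Convert Eₐ to J/mol: 81.5 kJ/mol = 81500 J/mol
Step 3: Calculate the exponent: -Eₐ/(RT) = -81500/(8.314 × 268) = -36.57740
Step 4: k = 7.27e+08 × exp(-36.57740)
Step 5: k = 7.27e+08 × 1.30208e-16 = 9.4661e-08 s⁻¹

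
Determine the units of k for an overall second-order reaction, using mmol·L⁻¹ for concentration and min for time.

(mmol·L⁻¹)⁻¹·min⁻¹

Step 1: For overall order n, rate = k × (concentration)^n.
Step 2: Rate has units mmol·L⁻¹·min⁻¹; concentration term has units (mmol·L⁻¹)^2.
Step 3: k = rate / (concentration)^n, so units of k = (mmol·L⁻¹)^(1-2)·min⁻¹ = (mmol·L⁻¹)⁻¹·min⁻¹.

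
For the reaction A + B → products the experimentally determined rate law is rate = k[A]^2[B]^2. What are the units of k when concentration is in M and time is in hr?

M⁻³·hr⁻¹

Step 1: Overall order = 2 + 2 = 4.
Step 2: rate has units M·hr⁻¹; [A]^2[B]^2 has units M^4.
Step 3: k = rate/([A]^2[B]^2), so units of k = M^(1-4)·hr⁻¹ = M⁻³·hr⁻¹.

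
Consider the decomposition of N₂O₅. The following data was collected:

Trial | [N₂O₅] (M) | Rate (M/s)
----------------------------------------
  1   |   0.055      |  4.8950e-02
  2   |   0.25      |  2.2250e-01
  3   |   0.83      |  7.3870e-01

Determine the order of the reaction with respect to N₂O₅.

first order (1)

Step 1: Compare trials to find order n where rate₂/rate₁ = ([N₂O₅]₂/[N₂O₅]₁)^n
Step 2: rate₂/rate₁ = 2.2250e-01/4.8950e-02 = 4.545
Step 3: [N₂O₅]₂/[N₂O₅]₁ = 0.25/0.055 = 4.545
Step 4: n = ln(4.545)/ln(4.545) = 1.00 ≈ 1
Step 5: The reaction is first order in N₂O₅.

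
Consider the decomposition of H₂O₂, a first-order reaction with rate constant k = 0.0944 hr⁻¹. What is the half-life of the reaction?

7.343 hr

Step 1: For a first-order reaction, t₁/₂ = ln(2)/k
Step 2: t₁/₂ = ln(2)/0.0944
Step 3: t₁/₂ = 0.6931/0.0944 = 7.343 hr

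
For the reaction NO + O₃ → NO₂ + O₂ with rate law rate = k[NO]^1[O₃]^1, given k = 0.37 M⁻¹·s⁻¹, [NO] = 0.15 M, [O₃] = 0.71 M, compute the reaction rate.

0.0394 M/s

Step 1: The rate law is rate = k[NO]^1[O₃]^1
Step 2: Substitute: rate = 0.37 × (0.15)^1 × (0.71)^1
Step 3: rate = 0.37 × 0.15 × 0.71 = 0.039405 M/s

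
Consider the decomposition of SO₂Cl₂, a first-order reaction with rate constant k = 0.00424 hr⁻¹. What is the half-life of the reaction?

163.5 hr

Step 1: For a first-order reaction, t₁/₂ = ln(2)/k
Step 2: t₁/₂ = ln(2)/0.00424
Step 3: t₁/₂ = 0.6931/0.00424 = 163.5 hr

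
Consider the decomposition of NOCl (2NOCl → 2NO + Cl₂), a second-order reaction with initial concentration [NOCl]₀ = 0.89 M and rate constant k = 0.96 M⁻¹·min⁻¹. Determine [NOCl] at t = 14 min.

0.06866 M

Step 1: For a second-order reaction: 1/[NOCl] = 1/[NOCl]₀ + kt
Step 2: 1/[NOCl] = 1/0.89 + 0.96 × 14
Step 3: 1/[NOCl] = 1.124 + 13.44 = 14.56
Step 4: [NOCl] = 1/14.56 = 0.06866 M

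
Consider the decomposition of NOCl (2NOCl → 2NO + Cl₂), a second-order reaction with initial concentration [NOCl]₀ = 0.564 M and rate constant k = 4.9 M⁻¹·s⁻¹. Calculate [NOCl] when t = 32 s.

0.006306 M

Step 1: For a second-order reaction: 1/[NOCl] = 1/[NOCl]₀ + kt
Step 2: 1/[NOCl] = 1/0.564 + 4.9 × 32
Step 3: 1/[NOCl] = 1.773 + 156.8 = 158.6
Step 4: [NOCl] = 1/158.6 = 0.006306 M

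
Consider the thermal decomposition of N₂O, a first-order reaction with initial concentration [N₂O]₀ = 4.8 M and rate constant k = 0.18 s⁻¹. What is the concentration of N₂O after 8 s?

1.137 M

Step 1: For a first-order reaction: [N₂O] = [N₂O]₀ × e^(-kt)
Step 2: [N₂O] = 4.8 × e^(-0.18 × 8)
Step 3: [N₂O] = 4.8 × e^(-1.44)
Step 4: [N₂O] = 4.8 × 0.236928 = 1.137 M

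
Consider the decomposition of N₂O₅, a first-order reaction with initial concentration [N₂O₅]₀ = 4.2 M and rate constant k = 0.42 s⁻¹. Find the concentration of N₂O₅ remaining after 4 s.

0.7828 M

Step 1: For a first-order reaction: [N₂O₅] = [N₂O₅]₀ × e^(-kt)
Step 2: [N₂O₅] = 4.2 × e^(-0.42 × 4)
Step 3: [N₂O₅] = 4.2 × e^(-1.68)
Step 4: [N₂O₅] = 4.2 × 0.186374 = 0.7828 M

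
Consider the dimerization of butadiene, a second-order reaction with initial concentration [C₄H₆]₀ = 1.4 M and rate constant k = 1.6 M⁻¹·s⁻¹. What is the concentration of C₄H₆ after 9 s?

0.06616 M

Step 1: For a second-order reaction: 1/[C₄H₆] = 1/[C₄H₆]₀ + kt
Step 2: 1/[C₄H₆] = 1/1.4 + 1.6 × 9
Step 3: 1/[C₄H₆] = 0.7143 + 14.4 = 15.11
Step 4: [C₄H₆] = 1/15.11 = 0.06616 M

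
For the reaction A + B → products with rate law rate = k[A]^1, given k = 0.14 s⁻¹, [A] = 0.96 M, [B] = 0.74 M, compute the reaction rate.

0.1344 M/s

Step 1: The rate law is rate = k[A]^1
Step 2: Note that the rate does not depend on [B] (zero order in B).
Step 3: rate = 0.14 × (0.96)^1 = 0.1344 M/s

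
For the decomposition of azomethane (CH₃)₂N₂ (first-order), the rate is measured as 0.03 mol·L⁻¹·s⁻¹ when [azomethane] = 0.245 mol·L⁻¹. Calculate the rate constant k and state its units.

0.1224 s⁻¹

Step 1: rate = k[azomethane]^1, so k = rate / [azomethane]^1.
Step 2: k = 0.03 / (0.245)^1 = 0.03 / 0.245.
Step 3: k = 0.1224 s⁻¹.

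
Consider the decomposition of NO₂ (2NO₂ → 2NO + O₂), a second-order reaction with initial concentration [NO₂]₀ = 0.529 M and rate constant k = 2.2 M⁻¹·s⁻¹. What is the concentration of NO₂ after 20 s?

0.02179 M

Step 1: For a second-order reaction: 1/[NO₂] = 1/[NO₂]₀ + kt
Step 2: 1/[NO₂] = 1/0.529 + 2.2 × 20
Step 3: 1/[NO₂] = 1.89 + 44 = 45.89
Step 4: [NO₂] = 1/45.89 = 0.02179 M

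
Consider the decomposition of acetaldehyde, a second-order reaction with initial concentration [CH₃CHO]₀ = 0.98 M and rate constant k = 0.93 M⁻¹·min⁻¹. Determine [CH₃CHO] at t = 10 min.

0.0969 M

Step 1: For a second-order reaction: 1/[CH₃CHO] = 1/[CH₃CHO]₀ + kt
Step 2: 1/[CH₃CHO] = 1/0.98 + 0.93 × 10
Step 3: 1/[CH₃CHO] = 1.02 + 9.3 = 10.32
Step 4: [CH₃CHO] = 1/10.32 = 0.0969 M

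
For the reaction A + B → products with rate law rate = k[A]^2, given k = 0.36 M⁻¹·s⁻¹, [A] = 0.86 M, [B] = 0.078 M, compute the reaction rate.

0.2663 M/s

Step 1: The rate law is rate = k[A]^2
Step 2: Note that the rate does not depend on [B] (zero order in B).
Step 3: rate = 0.36 × (0.86)^2 = 0.266256 M/s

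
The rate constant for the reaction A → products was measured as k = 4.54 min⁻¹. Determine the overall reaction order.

first order (1)

Step 1: The units of k for an nth-order reaction are (concentration)^(1-n)·(time)⁻¹.
Step 2: Here k has units min⁻¹, so the concentration exponent is 0.
Step 3: 1 - n = 0 ⇒ n = 1. The reaction is first order.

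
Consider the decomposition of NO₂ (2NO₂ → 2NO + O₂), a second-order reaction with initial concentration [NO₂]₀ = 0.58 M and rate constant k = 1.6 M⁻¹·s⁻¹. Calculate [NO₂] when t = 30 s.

0.02011 M

Step 1: For a second-order reaction: 1/[NO₂] = 1/[NO₂]₀ + kt
Step 2: 1/[NO₂] = 1/0.58 + 1.6 × 30
Step 3: 1/[NO₂] = 1.724 + 48 = 49.72
Step 4: [NO₂] = 1/49.72 = 0.02011 M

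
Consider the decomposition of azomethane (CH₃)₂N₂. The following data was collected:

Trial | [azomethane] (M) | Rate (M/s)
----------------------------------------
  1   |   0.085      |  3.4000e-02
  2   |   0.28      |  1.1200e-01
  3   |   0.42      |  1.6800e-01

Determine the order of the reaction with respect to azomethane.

first order (1)

Step 1: Compare trials to find order n where rate₂/rate₁ = ([azomethane]₂/[azomethane]₁)^n
Step 2: rate₂/rate₁ = 1.1200e-01/3.4000e-02 = 3.294
Step 3: [azomethane]₂/[azomethane]₁ = 0.28/0.085 = 3.294
Step 4: n = ln(3.294)/ln(3.294) = 1.00 ≈ 1
Step 5: The reaction is first order in azomethane.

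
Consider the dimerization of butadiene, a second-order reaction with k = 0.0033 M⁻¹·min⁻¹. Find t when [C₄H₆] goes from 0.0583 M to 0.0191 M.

1.067e+04 min

Step 1: For second-order: t = (1/[C₄H₆] - 1/[C₄H₆]₀)/k
Step 2: t = (1/0.0191 - 1/0.0583)/0.0033
Step 3: t = (52.36 - 17.15)/0.0033
Step 4: t = 35.2/0.0033 = 1.067e+04 min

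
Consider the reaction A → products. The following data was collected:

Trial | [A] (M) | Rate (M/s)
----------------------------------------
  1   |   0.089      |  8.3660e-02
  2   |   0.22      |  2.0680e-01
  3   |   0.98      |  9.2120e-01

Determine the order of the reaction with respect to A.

first order (1)

Step 1: Compare trials to find order n where rate₂/rate₁ = ([A]₂/[A]₁)^n
Step 2: rate₂/rate₁ = 2.0680e-01/8.3660e-02 = 2.472
Step 3: [A]₂/[A]₁ = 0.22/0.089 = 2.472
Step 4: n = ln(2.472)/ln(2.472) = 1.00 ≈ 1
Step 5: The reaction is first order in A.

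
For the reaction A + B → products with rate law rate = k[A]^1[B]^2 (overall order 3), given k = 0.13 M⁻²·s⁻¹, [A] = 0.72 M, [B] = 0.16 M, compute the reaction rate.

0.002396 M/s

Step 1: The rate law is rate = k[A]^1[B]^2, overall order = 1+2 = 3
Step 2: Substitute values: rate = 0.13 × (0.72)^1 × (0.16)^2
Step 3: rate = 0.13 × 0.72 × 0.0256 = 0.00239616 M/s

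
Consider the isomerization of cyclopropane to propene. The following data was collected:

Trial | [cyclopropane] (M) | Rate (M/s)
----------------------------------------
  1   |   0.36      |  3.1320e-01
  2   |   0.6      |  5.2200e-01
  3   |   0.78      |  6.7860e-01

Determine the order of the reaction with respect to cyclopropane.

first order (1)

Step 1: Compare trials to find order n where rate₂/rate₁ = ([cyclopropane]₂/[cyclopropane]₁)^n
Step 2: rate₂/rate₁ = 5.2200e-01/3.1320e-01 = 1.667
Step 3: [cyclopropane]₂/[cyclopropane]₁ = 0.6/0.36 = 1.667
Step 4: n = ln(1.667)/ln(1.667) = 1.00 ≈ 1
Step 5: The reaction is first order in cyclopropane.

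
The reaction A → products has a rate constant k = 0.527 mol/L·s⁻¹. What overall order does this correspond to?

zeroth order (0)

Step 1: The units of k for an nth-order reaction are (concentration)^(1-n)·(time)⁻¹.
Step 2: Here k has units mol/L·s⁻¹, so the concentration exponent is 1.
Step 3: 1 - n = 1 ⇒ n = 0. The reaction is zeroth order.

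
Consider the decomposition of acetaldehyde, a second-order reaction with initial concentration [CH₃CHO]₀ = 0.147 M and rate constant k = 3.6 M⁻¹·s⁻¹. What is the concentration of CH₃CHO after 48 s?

0.005568 M

Step 1: For a second-order reaction: 1/[CH₃CHO] = 1/[CH₃CHO]₀ + kt
Step 2: 1/[CH₃CHO] = 1/0.147 + 3.6 × 48
Step 3: 1/[CH₃CHO] = 6.803 + 172.8 = 179.6
Step 4: [CH₃CHO] = 1/179.6 = 0.005568 M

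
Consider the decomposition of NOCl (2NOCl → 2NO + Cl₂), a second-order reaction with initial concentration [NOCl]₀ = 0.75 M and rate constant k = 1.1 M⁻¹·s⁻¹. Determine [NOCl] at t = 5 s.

0.1463 M

Step 1: For a second-order reaction: 1/[NOCl] = 1/[NOCl]₀ + kt
Step 2: 1/[NOCl] = 1/0.75 + 1.1 × 5
Step 3: 1/[NOCl] = 1.333 + 5.5 = 6.833
Step 4: [NOCl] = 1/6.833 = 0.1463 M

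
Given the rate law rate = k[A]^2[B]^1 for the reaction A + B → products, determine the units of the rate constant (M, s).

M⁻²·s⁻¹

Step 1: Overall order = 2 + 1 = 3.
Step 2: rate has units M·s⁻¹; [A]^2[B]^1 has units M^3.
Step 3: k = rate/([A]^2[B]^1), so units of k = M^(1-3)·s⁻¹ = M⁻²·s⁻¹.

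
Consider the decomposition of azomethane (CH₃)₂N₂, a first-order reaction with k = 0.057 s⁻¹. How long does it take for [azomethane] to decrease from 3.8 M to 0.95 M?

24.32 s

Step 1: For first-order: t = ln([azomethane]₀/[azomethane])/k
Step 2: t = ln(3.8/0.95)/0.057
Step 3: t = ln(4)/0.057
Step 4: t = 1.386/0.057 = 24.32 s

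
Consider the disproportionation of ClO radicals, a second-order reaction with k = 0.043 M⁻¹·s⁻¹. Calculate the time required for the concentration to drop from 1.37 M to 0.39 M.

42.66 s

Step 1: For second-order: t = (1/[ClO] - 1/[ClO]₀)/k
Step 2: t = (1/0.39 - 1/1.37)/0.043
Step 3: t = (2.564 - 0.7299)/0.043
Step 4: t = 1.834/0.043 = 42.66 s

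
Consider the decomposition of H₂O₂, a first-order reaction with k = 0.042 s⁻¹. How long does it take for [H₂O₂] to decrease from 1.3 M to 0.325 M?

33.01 s

Step 1: For first-order: t = ln([H₂O₂]₀/[H₂O₂])/k
Step 2: t = ln(1.3/0.325)/0.042
Step 3: t = ln(4)/0.042
Step 4: t = 1.386/0.042 = 33.01 s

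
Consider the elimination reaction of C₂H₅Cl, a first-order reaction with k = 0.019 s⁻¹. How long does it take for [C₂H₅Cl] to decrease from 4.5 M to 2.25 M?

36.48 s

Step 1: For first-order: t = ln([C₂H₅Cl]₀/[C₂H₅Cl])/k
Step 2: t = ln(4.5/2.25)/0.019
Step 3: t = ln(2)/0.019
Step 4: t = 0.6931/0.019 = 36.48 s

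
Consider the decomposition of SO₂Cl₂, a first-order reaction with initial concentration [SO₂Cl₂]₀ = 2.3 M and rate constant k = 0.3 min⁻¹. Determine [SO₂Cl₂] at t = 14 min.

0.03449 M

Step 1: For a first-order reaction: [SO₂Cl₂] = [SO₂Cl₂]₀ × e^(-kt)
Step 2: [SO₂Cl₂] = 2.3 × e^(-0.3 × 14)
Step 3: [SO₂Cl₂] = 2.3 × e^(-4.2)
Step 4: [SO₂Cl₂] = 2.3 × 0.0149956 = 0.03449 M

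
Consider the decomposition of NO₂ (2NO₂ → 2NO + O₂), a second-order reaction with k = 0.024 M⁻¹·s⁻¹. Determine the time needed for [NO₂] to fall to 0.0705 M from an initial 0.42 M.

491.8 s

Step 1: For second-order: t = (1/[NO₂] - 1/[NO₂]₀)/k
Step 2: t = (1/0.0705 - 1/0.42)/0.024
Step 3: t = (14.18 - 2.381)/0.024
Step 4: t = 11.8/0.024 = 491.8 s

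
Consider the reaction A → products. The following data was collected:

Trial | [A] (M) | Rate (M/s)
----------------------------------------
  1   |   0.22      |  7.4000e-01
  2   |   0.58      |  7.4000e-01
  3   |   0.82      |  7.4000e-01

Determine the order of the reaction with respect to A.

zeroth order (0)

Step 1: Compare trials - when concentration changes, rate stays constant.
Step 2: rate₂/rate₁ = 7.4000e-01/7.4000e-01 = 1
Step 3: [A]₂/[A]₁ = 0.58/0.22 = 2.636
Step 4: Since rate ratio ≈ (conc ratio)^0, the reaction is zeroth order.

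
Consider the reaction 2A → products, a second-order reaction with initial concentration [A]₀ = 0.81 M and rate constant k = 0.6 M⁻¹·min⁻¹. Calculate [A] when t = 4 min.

0.2751 M

Step 1: For a second-order reaction: 1/[A] = 1/[A]₀ + kt
Step 2: 1/[A] = 1/0.81 + 0.6 × 4
Step 3: 1/[A] = 1.235 + 2.4 = 3.635
Step 4: [A] = 1/3.635 = 0.2751 M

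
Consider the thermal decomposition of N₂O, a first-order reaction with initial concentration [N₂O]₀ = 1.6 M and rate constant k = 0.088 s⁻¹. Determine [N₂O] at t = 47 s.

0.02558 M

Step 1: For a first-order reaction: [N₂O] = [N₂O]₀ × e^(-kt)
Step 2: [N₂O] = 1.6 × e^(-0.088 × 47)
Step 3: [N₂O] = 1.6 × e^(-4.136)
Step 4: [N₂O] = 1.6 × 0.0159867 = 0.02558 M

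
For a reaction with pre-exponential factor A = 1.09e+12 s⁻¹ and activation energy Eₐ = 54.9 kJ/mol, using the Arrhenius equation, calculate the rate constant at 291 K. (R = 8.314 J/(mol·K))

1.52e+02 s⁻¹

Step 1: Use the Arrhenius equation: k = A × exp(-Eₐ/RT)
Step 2: Convert Eₐ to J/mol: 54.9 kJ/mol = 54900 J/mol
Step 3: Calculate the exponent: -Eₐ/(RT) = -54900/(8.314 × 291) = -22.69182
Step 4: k = 1.09e+12 × exp(-22.69182)
Step 5: k = 1.09e+12 × 1.39659e-10 = 1.5223e+02 s⁻¹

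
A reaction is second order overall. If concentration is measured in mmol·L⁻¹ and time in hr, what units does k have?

(mmol·L⁻¹)⁻¹·hr⁻¹

Step 1: For overall order n, rate = k × (concentration)^n.
Step 2: Rate has units mmol·L⁻¹·hr⁻¹; concentration term has units (mmol·L⁻¹)^2.
Step 3: k = rate / (concentration)^n, so units of k = (mmol·L⁻¹)^(1-2)·hr⁻¹ = (mmol·L⁻¹)⁻¹·hr⁻¹.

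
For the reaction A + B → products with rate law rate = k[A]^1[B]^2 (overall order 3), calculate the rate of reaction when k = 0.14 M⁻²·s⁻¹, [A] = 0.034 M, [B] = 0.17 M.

0.0001376 M/s

Step 1: The rate law is rate = k[A]^1[B]^2, overall order = 1+2 = 3
Step 2: Substitute values: rate = 0.14 × (0.034)^1 × (0.17)^2
Step 3: rate = 0.14 × 0.034 × 0.0289 = 0.000137564 M/s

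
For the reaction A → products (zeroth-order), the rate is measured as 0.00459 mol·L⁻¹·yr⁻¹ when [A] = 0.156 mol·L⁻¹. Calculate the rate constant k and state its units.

0.00459 mol·L⁻¹·yr⁻¹

Step 1: For a zeroth-order reaction, rate = k (independent of concentration).
Step 2: k = rate = 0.00459 mol·L⁻¹·yr⁻¹.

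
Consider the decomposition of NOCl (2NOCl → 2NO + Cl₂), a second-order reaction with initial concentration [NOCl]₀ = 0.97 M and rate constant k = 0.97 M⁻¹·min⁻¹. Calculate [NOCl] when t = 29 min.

0.03429 M

Step 1: For a second-order reaction: 1/[NOCl] = 1/[NOCl]₀ + kt
Step 2: 1/[NOCl] = 1/0.97 + 0.97 × 29
Step 3: 1/[NOCl] = 1.031 + 28.13 = 29.16
Step 4: [NOCl] = 1/29.16 = 0.03429 M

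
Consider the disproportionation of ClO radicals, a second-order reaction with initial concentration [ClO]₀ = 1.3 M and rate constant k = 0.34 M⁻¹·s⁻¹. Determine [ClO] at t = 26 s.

0.1041 M

Step 1: For a second-order reaction: 1/[ClO] = 1/[ClO]₀ + kt
Step 2: 1/[ClO] = 1/1.3 + 0.34 × 26
Step 3: 1/[ClO] = 0.7692 + 8.84 = 9.609
Step 4: [ClO] = 1/9.609 = 0.1041 M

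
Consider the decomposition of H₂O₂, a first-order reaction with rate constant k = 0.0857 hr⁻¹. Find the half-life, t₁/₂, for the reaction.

8.088 hr

Step 1: For a first-order reaction, t₁/₂ = ln(2)/k
Step 2: t₁/₂ = ln(2)/0.0857
Step 3: t₁/₂ = 0.6931/0.0857 = 8.088 hr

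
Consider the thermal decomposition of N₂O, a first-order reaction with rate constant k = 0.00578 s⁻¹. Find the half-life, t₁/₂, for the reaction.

119.9 s

Step 1: For a first-order reaction, t₁/₂ = ln(2)/k
Step 2: t₁/₂ = ln(2)/0.00578
Step 3: t₁/₂ = 0.6931/0.00578 = 119.9 s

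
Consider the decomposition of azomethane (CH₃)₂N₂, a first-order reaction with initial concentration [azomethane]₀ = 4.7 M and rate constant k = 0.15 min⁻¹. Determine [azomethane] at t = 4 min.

2.579 M

Step 1: For a first-order reaction: [azomethane] = [azomethane]₀ × e^(-kt)
Step 2: [azomethane] = 4.7 × e^(-0.15 × 4)
Step 3: [azomethane] = 4.7 × e^(-0.6)
Step 4: [azomethane] = 4.7 × 0.548812 = 2.579 M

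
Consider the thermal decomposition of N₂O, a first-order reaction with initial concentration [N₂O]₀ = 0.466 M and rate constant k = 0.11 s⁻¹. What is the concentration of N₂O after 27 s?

0.02391 M

Step 1: For a first-order reaction: [N₂O] = [N₂O]₀ × e^(-kt)
Step 2: [N₂O] = 0.466 × e^(-0.11 × 27)
Step 3: [N₂O] = 0.466 × e^(-2.97)
Step 4: [N₂O] = 0.466 × 0.0513033 = 0.02391 M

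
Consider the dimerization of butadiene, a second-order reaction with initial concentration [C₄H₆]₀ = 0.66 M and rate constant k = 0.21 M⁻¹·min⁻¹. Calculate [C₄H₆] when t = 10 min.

0.2766 M

Step 1: For a second-order reaction: 1/[C₄H₆] = 1/[C₄H₆]₀ + kt
Step 2: 1/[C₄H₆] = 1/0.66 + 0.21 × 10
Step 3: 1/[C₄H₆] = 1.515 + 2.1 = 3.615
Step 4: [C₄H₆] = 1/3.615 = 0.2766 M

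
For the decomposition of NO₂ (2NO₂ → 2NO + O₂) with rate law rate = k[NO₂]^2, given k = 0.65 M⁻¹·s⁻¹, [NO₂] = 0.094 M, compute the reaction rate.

0.005743 M/s

Step 1: Identify the rate law: rate = k[NO₂]^2
Step 2: Substitute values: rate = 0.65 × (0.094)^2
Step 3: Calculate: rate = 0.65 × 0.008836 = 0.0057434 M/s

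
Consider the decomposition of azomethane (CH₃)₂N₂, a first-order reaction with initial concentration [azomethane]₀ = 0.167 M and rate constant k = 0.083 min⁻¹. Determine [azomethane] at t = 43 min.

0.004707 M

Step 1: For a first-order reaction: [azomethane] = [azomethane]₀ × e^(-kt)
Step 2: [azomethane] = 0.167 × e^(-0.083 × 43)
Step 3: [azomethane] = 0.167 × e^(-3.569)
Step 4: [azomethane] = 0.167 × 0.028184 = 0.004707 M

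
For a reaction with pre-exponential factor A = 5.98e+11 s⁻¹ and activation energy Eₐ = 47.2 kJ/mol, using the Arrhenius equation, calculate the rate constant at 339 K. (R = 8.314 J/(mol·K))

3.19e+04 s⁻¹

Step 1: Use the Arrhenius equation: k = A × exp(-Eₐ/RT)
Step 2: Convert Eₐ to J/mol: 47.2 kJ/mol = 47200 J/mol
Step 3: Calculate the exponent: -Eₐ/(RT) = -47200/(8.314 × 339) = -16.74682
Step 4: k = 5.98e+11 × exp(-16.74682)
Step 5: k = 5.98e+11 × 5.33272e-08 = 3.1890e+04 s⁻¹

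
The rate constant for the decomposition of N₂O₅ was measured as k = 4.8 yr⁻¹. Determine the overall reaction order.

first order (1)

Step 1: The units of k for an nth-order reaction are (concentration)^(1-n)·(time)⁻¹.
Step 2: Here k has units yr⁻¹, so the concentration exponent is 0.
Step 3: 1 - n = 0 ⇒ n = 1. The reaction is first order.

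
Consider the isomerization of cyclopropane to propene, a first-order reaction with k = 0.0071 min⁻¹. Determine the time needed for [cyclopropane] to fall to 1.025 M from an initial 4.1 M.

195.3 min

Step 1: For first-order: t = ln([cyclopropane]₀/[cyclopropane])/k
Step 2: t = ln(4.1/1.025)/0.0071
Step 3: t = ln(4)/0.0071
Step 4: t = 1.386/0.0071 = 195.3 min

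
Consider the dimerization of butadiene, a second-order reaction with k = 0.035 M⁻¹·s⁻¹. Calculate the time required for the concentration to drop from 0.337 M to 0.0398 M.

633.1 s

Step 1: For second-order: t = (1/[C₄H₆] - 1/[C₄H₆]₀)/k
Step 2: t = (1/0.0398 - 1/0.337)/0.035
Step 3: t = (25.13 - 2.967)/0.035
Step 4: t = 22.16/0.035 = 633.1 s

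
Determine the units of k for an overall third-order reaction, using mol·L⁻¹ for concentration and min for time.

(mol·L⁻¹)⁻²·min⁻¹

Step 1: For overall order n, rate = k × (concentration)^n.
Step 2: Rate has units mol·L⁻¹·min⁻¹; concentration term has units (mol·L⁻¹)^3.
Step 3: k = rate / (concentration)^n, so units of k = (mol·L⁻¹)^(1-3)·min⁻¹ = (mol·L⁻¹)⁻²·min⁻¹.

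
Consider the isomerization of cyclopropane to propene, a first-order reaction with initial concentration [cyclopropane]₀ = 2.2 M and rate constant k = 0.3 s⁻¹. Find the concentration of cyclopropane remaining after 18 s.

0.009936 M

Step 1: For a first-order reaction: [cyclopropane] = [cyclopropane]₀ × e^(-kt)
Step 2: [cyclopropane] = 2.2 × e^(-0.3 × 18)
Step 3: [cyclopropane] = 2.2 × e^(-5.4)
Step 4: [cyclopropane] = 2.2 × 0.00451658 = 0.009936 M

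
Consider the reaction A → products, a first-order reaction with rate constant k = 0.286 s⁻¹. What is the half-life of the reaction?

2.424 s

Step 1: For a first-order reaction, t₁/₂ = ln(2)/k
Step 2: t₁/₂ = ln(2)/0.286
Step 3: t₁/₂ = 0.6931/0.286 = 2.424 s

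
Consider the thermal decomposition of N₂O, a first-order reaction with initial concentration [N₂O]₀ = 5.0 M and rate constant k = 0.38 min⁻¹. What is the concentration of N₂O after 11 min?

0.07649 M

Step 1: For a first-order reaction: [N₂O] = [N₂O]₀ × e^(-kt)
Step 2: [N₂O] = 5.0 × e^(-0.38 × 11)
Step 3: [N₂O] = 5.0 × e^(-4.18)
Step 4: [N₂O] = 5.0 × 0.0152985 = 0.07649 M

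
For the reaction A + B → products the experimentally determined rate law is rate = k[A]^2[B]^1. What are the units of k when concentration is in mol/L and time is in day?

(mol/L)⁻²·day⁻¹

Step 1: Overall order = 2 + 1 = 3.
Step 2: rate has units mol/L·day⁻¹; [A]^2[B]^1 has units (mol/L)^3.
Step 3: k = rate/([A]^2[B]^1), so units of k = (mol/L)^(1-3)·day⁻¹ = (mol/L)⁻²·day⁻¹.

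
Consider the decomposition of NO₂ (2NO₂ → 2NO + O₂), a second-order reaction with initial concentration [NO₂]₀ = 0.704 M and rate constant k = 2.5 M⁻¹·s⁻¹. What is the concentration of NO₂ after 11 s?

0.03458 M

Step 1: For a second-order reaction: 1/[NO₂] = 1/[NO₂]₀ + kt
Step 2: 1/[NO₂] = 1/0.704 + 2.5 × 11
Step 3: 1/[NO₂] = 1.42 + 27.5 = 28.92
Step 4: [NO₂] = 1/28.92 = 0.03458 M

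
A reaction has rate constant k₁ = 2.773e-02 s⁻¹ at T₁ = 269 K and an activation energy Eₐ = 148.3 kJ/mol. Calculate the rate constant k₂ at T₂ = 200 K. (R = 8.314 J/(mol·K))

3.218e-12 s⁻¹

Step 1: Use the two-temperature Arrhenius form: ln(k₂/k₁) = -Eₐ/R × (1/T₂ - 1/T₁)
Step 2: Convert Eₐ to J/mol: 148.3 kJ/mol = 148300 J/mol
Step 3: 1/T₂ - 1/T₁ = 1/200 - 1/269 = 1.282528e-03 K⁻¹
Step 4: ln(k₂/k₁) = -148300/8.314 × 1.282528e-03 = -22.87694
Step 5: k₂ = k₁ × exp(-22.87694) = 2.773e-02 × 1.16057e-10 = 3.218e-12 s⁻¹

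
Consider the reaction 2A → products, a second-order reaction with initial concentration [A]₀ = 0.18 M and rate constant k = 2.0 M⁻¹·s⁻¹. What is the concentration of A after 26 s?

0.01737 M

Step 1: For a second-order reaction: 1/[A] = 1/[A]₀ + kt
Step 2: 1/[A] = 1/0.18 + 2.0 × 26
Step 3: 1/[A] = 5.556 + 52 = 57.56
Step 4: [A] = 1/57.56 = 0.01737 M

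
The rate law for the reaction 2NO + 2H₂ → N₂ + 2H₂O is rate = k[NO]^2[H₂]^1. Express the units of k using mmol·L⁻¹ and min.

(mmol·L⁻¹)⁻²·min⁻¹

Step 1: Overall order = 2 + 1 = 3.
Step 2: rate has units mmol·L⁻¹·min⁻¹; [NO]^2[H₂]^1 has units (mmol·L⁻¹)^3.
Step 3: k = rate/([NO]^2[H₂]^1), so units of k = (mmol·L⁻¹)^(1-3)·min⁻¹ = (mmol·L⁻¹)⁻²·min⁻¹.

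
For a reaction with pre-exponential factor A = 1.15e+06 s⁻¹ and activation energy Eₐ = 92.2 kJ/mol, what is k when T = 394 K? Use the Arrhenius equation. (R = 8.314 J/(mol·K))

6.87e-07 s⁻¹

Step 1: Use the Arrhenius equation: k = A × exp(-Eₐ/RT)
Step 2: Convert Eₐ to J/mol: 92.2 kJ/mol = 92200 J/mol
Step 3: Calculate the exponent: -Eₐ/(RT) = -92200/(8.314 × 394) = -28.14652
Step 4: k = 1.15e+06 × exp(-28.14652)
Step 5: k = 1.15e+06 × 5.97203e-13 = 6.8678e-07 s⁻¹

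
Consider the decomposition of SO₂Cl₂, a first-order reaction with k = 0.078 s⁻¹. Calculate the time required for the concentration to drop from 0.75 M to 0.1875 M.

17.77 s

Step 1: For first-order: t = ln([SO₂Cl₂]₀/[SO₂Cl₂])/k
Step 2: t = ln(0.75/0.1875)/0.078
Step 3: t = ln(4)/0.078
Step 4: t = 1.386/0.078 = 17.77 s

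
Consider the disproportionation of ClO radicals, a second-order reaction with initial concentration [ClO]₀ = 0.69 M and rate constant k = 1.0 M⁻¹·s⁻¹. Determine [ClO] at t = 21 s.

0.04454 M

Step 1: For a second-order reaction: 1/[ClO] = 1/[ClO]₀ + kt
Step 2: 1/[ClO] = 1/0.69 + 1.0 × 21
Step 3: 1/[ClO] = 1.449 + 21 = 22.45
Step 4: [ClO] = 1/22.45 = 0.04454 M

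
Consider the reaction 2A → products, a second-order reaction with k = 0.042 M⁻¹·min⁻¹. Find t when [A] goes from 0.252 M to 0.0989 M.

146.3 min

Step 1: For second-order: t = (1/[A] - 1/[A]₀)/k
Step 2: t = (1/0.0989 - 1/0.252)/0.042
Step 3: t = (10.11 - 3.968)/0.042
Step 4: t = 6.143/0.042 = 146.3 min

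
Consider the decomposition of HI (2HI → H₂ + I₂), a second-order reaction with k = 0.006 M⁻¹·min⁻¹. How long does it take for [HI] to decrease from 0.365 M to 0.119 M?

943.9 min

Step 1: For second-order: t = (1/[HI] - 1/[HI]₀)/k
Step 2: t = (1/0.119 - 1/0.365)/0.006
Step 3: t = (8.403 - 2.74)/0.006
Step 4: t = 5.664/0.006 = 943.9 min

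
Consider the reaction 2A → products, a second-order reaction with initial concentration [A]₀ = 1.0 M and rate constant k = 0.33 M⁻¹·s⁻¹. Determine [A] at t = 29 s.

0.09461 M

Step 1: For a second-order reaction: 1/[A] = 1/[A]₀ + kt
Step 2: 1/[A] = 1/1.0 + 0.33 × 29
Step 3: 1/[A] = 1 + 9.57 = 10.57
Step 4: [A] = 1/10.57 = 0.09461 M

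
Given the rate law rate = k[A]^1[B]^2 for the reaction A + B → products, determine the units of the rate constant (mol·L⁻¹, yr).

(mol·L⁻¹)⁻²·yr⁻¹

Step 1: Overall order = 1 + 2 = 3.
Step 2: rate has units mol·L⁻¹·yr⁻¹; [A]^1[B]^2 has units (mol·L⁻¹)^3.
Step 3: k = rate/([A]^1[B]^2), so units of k = (mol·L⁻¹)^(1-3)·yr⁻¹ = (mol·L⁻¹)⁻²·yr⁻¹.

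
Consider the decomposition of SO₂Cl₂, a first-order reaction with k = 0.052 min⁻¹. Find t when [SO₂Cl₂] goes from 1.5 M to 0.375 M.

26.66 min

Step 1: For first-order: t = ln([SO₂Cl₂]₀/[SO₂Cl₂])/k
Step 2: t = ln(1.5/0.375)/0.052
Step 3: t = ln(4)/0.052
Step 4: t = 1.386/0.052 = 26.66 min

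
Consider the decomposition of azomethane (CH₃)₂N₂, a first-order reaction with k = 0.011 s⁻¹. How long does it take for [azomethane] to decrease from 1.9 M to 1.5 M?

21.49 s

Step 1: For first-order: t = ln([azomethane]₀/[azomethane])/k
Step 2: t = ln(1.9/1.5)/0.011
Step 3: t = ln(1.267)/0.011
Step 4: t = 0.2364/0.011 = 21.49 s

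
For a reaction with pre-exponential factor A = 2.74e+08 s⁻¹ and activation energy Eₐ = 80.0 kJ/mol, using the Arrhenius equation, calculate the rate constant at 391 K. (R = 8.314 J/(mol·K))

5.62e-03 s⁻¹

Step 1: Use the Arrhenius equation: k = A × exp(-Eₐ/RT)
Step 2: Convert Eₐ to J/mol: 80.0 kJ/mol = 80000 J/mol
Step 3: Calculate the exponent: -Eₐ/(RT) = -80000/(8.314 × 391) = -24.60952
Step 4: k = 2.74e+08 × exp(-24.60952)
Step 5: k = 2.74e+08 × 2.05221e-11 = 5.6231e-03 s⁻¹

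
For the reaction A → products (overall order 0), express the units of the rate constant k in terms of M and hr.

M·hr⁻¹

Step 1: For overall order n, rate = k × (concentration)^n.
Step 2: Rate has units M·hr⁻¹; concentration term has units M^0.
Step 3: k = rate / (concentration)^n, so units of k = M^(1-0)·hr⁻¹ = M·hr⁻¹.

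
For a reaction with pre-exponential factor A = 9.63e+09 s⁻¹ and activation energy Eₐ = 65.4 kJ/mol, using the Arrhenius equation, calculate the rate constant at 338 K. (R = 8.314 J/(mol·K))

7.52e-01 s⁻¹

Step 1: Use the Arrhenius equation: k = A × exp(-Eₐ/RT)
Step 2: Convert Eₐ to J/mol: 65.4 kJ/mol = 65400 J/mol
Step 3: Calculate the exponent: -Eₐ/(RT) = -65400/(8.314 × 338) = -23.27293
Step 4: k = 9.63e+09 × exp(-23.27293)
Step 5: k = 9.63e+09 × 7.81079e-11 = 7.5218e-01 s⁻¹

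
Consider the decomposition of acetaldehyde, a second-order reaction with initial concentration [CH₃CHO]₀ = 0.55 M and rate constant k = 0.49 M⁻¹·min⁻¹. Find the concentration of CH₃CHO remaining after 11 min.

0.1387 M

Step 1: For a second-order reaction: 1/[CH₃CHO] = 1/[CH₃CHO]₀ + kt
Step 2: 1/[CH₃CHO] = 1/0.55 + 0.49 × 11
Step 3: 1/[CH₃CHO] = 1.818 + 5.39 = 7.208
Step 4: [CH₃CHO] = 1/7.208 = 0.1387 M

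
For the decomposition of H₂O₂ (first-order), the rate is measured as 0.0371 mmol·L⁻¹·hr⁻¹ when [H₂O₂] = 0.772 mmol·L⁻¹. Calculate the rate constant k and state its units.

0.04806 hr⁻¹

Step 1: rate = k[H₂O₂]^1, so k = rate / [H₂O₂]^1.
Step 2: k = 0.0371 / (0.772)^1 = 0.0371 / 0.772.
Step 3: k = 0.04806 hr⁻¹.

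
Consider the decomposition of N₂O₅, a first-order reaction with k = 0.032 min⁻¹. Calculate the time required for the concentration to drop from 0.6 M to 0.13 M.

47.79 min

Step 1: For first-order: t = ln([N₂O₅]₀/[N₂O₅])/k
Step 2: t = ln(0.6/0.13)/0.032
Step 3: t = ln(4.615)/0.032
Step 4: t = 1.529/0.032 = 47.79 min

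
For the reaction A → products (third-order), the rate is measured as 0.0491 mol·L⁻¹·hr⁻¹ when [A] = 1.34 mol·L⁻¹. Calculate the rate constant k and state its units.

0.02041 (mol·L⁻¹)⁻²·hr⁻¹

Step 1: rate = k[A]^3, so k = rate / [A]^3.
Step 2: k = 0.0491 / (1.34)^3 = 0.0491 / 2.406.
Step 3: k = 0.02041 (mol·L⁻¹)⁻²·hr⁻¹.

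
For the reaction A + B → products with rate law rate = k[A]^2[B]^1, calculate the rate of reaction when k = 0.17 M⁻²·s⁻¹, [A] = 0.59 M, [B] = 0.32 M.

0.01894 M/s

Step 1: The rate law is rate = k[A]^2[B]^1
Step 2: Substitute: rate = 0.17 × (0.59)^2 × (0.32)^1
Step 3: rate = 0.17 × 0.3481 × 0.32 = 0.0189366 M/s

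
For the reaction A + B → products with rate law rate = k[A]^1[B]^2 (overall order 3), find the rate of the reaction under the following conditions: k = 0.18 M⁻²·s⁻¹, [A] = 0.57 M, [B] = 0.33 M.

0.01117 M/s

Step 1: The rate law is rate = k[A]^1[B]^2, overall order = 1+2 = 3
Step 2: Substitute values: rate = 0.18 × (0.57)^1 × (0.33)^2
Step 3: rate = 0.18 × 0.57 × 0.1089 = 0.0111731 M/s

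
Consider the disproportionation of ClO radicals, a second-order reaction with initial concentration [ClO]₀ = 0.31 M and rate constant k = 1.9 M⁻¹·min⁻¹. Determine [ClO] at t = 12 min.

0.03842 M

Step 1: For a second-order reaction: 1/[ClO] = 1/[ClO]₀ + kt
Step 2: 1/[ClO] = 1/0.31 + 1.9 × 12
Step 3: 1/[ClO] = 3.226 + 22.8 = 26.03
Step 4: [ClO] = 1/26.03 = 0.03842 M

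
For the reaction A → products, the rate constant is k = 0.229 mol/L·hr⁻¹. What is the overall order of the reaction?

zeroth order (0)

Step 1: The units of k for an nth-order reaction are (concentration)^(1-n)·(time)⁻¹.
Step 2: Here k has units mol/L·hr⁻¹, so the concentration exponent is 1.
Step 3: 1 - n = 1 ⇒ n = 0. The reaction is zeroth order.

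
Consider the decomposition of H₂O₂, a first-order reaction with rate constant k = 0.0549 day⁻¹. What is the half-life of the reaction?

12.63 day

Step 1: For a first-order reaction, t₁/₂ = ln(2)/k
Step 2: t₁/₂ = ln(2)/0.0549
Step 3: t₁/₂ = 0.6931/0.0549 = 12.63 day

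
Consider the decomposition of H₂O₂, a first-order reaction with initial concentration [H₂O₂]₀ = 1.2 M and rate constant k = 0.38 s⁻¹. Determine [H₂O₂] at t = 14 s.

0.005871 M

Step 1: For a first-order reaction: [H₂O₂] = [H₂O₂]₀ × e^(-kt)
Step 2: [H₂O₂] = 1.2 × e^(-0.38 × 14)
Step 3: [H₂O₂] = 1.2 × e^(-5.32)
Step 4: [H₂O₂] = 1.2 × 0.00489275 = 0.005871 M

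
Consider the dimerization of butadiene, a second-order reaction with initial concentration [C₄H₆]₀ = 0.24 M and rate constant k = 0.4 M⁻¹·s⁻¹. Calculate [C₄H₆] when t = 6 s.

0.1523 M

Step 1: For a second-order reaction: 1/[C₄H₆] = 1/[C₄H₆]₀ + kt
Step 2: 1/[C₄H₆] = 1/0.24 + 0.4 × 6
Step 3: 1/[C₄H₆] = 4.167 + 2.4 = 6.567
Step 4: [C₄H₆] = 1/6.567 = 0.1523 M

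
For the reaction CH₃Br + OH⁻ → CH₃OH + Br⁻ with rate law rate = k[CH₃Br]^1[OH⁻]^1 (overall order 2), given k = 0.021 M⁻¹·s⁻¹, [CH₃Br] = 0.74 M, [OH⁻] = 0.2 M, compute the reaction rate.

0.003108 M/s

Step 1: The rate law is rate = k[CH₃Br]^1[OH⁻]^1, overall order = 1+1 = 2
Step 2: Substitute values: rate = 0.021 × (0.74)^1 × (0.2)^1
Step 3: rate = 0.021 × 0.74 × 0.2 = 0.003108 M/s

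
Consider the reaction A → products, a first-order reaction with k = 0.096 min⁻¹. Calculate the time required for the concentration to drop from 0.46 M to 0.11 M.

14.9 min

Step 1: For first-order: t = ln([A]₀/[A])/k
Step 2: t = ln(0.46/0.11)/0.096
Step 3: t = ln(4.182)/0.096
Step 4: t = 1.431/0.096 = 14.9 min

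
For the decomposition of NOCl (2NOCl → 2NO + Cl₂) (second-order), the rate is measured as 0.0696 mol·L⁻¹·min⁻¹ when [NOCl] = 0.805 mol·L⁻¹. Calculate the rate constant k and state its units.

0.1074 (mol·L⁻¹)⁻¹·min⁻¹

Step 1: rate = k[NOCl]^2, so k = rate / [NOCl]^2.
Step 2: k = 0.0696 / (0.805)^2 = 0.0696 / 0.648.
Step 3: k = 0.1074 (mol·L⁻¹)⁻¹·min⁻¹.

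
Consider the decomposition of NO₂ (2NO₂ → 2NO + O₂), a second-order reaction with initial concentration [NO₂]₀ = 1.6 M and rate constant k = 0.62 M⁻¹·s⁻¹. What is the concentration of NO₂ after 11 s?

0.1343 M

Step 1: For a second-order reaction: 1/[NO₂] = 1/[NO₂]₀ + kt
Step 2: 1/[NO₂] = 1/1.6 + 0.62 × 11
Step 3: 1/[NO₂] = 0.625 + 6.82 = 7.445
Step 4: [NO₂] = 1/7.445 = 0.1343 M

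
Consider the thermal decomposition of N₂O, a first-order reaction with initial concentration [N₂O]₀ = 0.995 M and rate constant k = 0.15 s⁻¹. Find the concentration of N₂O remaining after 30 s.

0.01105 M

Step 1: For a first-order reaction: [N₂O] = [N₂O]₀ × e^(-kt)
Step 2: [N₂O] = 0.995 × e^(-0.15 × 30)
Step 3: [N₂O] = 0.995 × e^(-4.5)
Step 4: [N₂O] = 0.995 × 0.011109 = 0.01105 M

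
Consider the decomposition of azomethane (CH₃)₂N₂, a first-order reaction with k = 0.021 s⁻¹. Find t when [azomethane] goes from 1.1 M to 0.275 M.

66.01 s

Step 1: For first-order: t = ln([azomethane]₀/[azomethane])/k
Step 2: t = ln(1.1/0.275)/0.021
Step 3: t = ln(4)/0.021
Step 4: t = 1.386/0.021 = 66.01 s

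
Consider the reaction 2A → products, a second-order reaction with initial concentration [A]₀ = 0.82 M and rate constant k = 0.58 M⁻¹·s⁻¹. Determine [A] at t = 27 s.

0.05924 M

Step 1: For a second-order reaction: 1/[A] = 1/[A]₀ + kt
Step 2: 1/[A] = 1/0.82 + 0.58 × 27
Step 3: 1/[A] = 1.22 + 15.66 = 16.88
Step 4: [A] = 1/16.88 = 0.05924 M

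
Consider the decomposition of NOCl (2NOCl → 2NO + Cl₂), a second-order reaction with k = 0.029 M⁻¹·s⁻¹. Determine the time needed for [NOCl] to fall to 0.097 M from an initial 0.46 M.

280.5 s

Step 1: For second-order: t = (1/[NOCl] - 1/[NOCl]₀)/k
Step 2: t = (1/0.097 - 1/0.46)/0.029
Step 3: t = (10.31 - 2.174)/0.029
Step 4: t = 8.135/0.029 = 280.5 s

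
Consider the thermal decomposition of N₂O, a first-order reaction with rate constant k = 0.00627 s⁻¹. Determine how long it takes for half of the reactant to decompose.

110.5 s

Step 1: For a first-order reaction, t₁/₂ = ln(2)/k
Step 2: t₁/₂ = ln(2)/0.00627
Step 3: t₁/₂ = 0.6931/0.00627 = 110.5 s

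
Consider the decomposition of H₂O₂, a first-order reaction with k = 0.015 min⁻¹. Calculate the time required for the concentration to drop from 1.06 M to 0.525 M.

46.84 min

Step 1: For first-order: t = ln([H₂O₂]₀/[H₂O₂])/k
Step 2: t = ln(1.06/0.525)/0.015
Step 3: t = ln(2.019)/0.015
Step 4: t = 0.7026/0.015 = 46.84 min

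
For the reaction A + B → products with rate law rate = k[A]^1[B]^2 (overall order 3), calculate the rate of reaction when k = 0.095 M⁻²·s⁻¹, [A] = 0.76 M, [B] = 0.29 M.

0.006072 M/s

Step 1: The rate law is rate = k[A]^1[B]^2, overall order = 1+2 = 3
Step 2: Substitute values: rate = 0.095 × (0.76)^1 × (0.29)^2
Step 3: rate = 0.095 × 0.76 × 0.0841 = 0.00607202 M/s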